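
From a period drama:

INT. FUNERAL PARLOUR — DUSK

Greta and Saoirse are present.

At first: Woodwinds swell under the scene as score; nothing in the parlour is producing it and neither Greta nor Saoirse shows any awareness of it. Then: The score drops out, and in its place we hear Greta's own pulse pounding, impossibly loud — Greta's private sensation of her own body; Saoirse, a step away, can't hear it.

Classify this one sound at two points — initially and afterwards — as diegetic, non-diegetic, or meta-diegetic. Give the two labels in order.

Initially: underscore with no in-world source, inaudible to the characters → non-diegetic.
Afterwards: the body sound is Greta's subjective perception alone — Saoirse can't hear it → meta-diegetic.

non-diegetic, meta-diegetic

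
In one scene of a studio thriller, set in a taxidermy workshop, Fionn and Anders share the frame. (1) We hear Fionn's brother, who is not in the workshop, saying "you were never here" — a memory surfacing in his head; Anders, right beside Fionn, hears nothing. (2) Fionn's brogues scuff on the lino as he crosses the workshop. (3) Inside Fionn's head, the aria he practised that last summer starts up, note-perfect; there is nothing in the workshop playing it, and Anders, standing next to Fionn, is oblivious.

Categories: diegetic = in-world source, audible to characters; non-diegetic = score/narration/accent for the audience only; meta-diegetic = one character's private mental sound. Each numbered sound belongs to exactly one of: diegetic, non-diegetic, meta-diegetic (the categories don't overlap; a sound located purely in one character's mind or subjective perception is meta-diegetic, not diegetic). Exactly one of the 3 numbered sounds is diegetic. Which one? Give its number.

2

Sound (1): it's Fionn's recollection rendered as sound; the other character can't hear it, so meta-diegetic.
(2) is diegetic: Fionn's footsteps are produced in the story world.
(3) remembered music, private to Fionn — Anders is oblivious because it isn't in the room → meta-diegetic.
Only (2) is diegetic.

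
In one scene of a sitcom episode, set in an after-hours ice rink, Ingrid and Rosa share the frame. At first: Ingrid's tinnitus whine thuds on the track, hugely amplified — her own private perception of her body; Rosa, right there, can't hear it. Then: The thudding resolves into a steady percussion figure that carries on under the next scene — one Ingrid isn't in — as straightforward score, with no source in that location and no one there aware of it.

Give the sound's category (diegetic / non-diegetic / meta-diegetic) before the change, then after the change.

meta-diegetic, non-diegetic

Before the change: it's Ingrid's subjective body sound, inaudible to Rosa → meta-diegetic.
After the change: detached from Ingrid and playing as sourceless score over a scene she isn't in — for the audience only → non-diegetic.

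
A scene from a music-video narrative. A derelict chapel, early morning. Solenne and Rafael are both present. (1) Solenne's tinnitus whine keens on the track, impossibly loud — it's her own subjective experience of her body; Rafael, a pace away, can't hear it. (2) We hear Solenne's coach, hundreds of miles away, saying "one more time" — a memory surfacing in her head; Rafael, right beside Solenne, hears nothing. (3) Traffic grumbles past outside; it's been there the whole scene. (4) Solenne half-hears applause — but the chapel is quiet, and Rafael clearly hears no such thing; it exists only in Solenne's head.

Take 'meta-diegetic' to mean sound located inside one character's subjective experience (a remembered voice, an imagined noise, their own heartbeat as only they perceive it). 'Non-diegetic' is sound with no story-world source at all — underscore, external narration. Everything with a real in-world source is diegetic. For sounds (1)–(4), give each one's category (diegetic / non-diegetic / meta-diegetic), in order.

(1) is meta-diegetic: a subjective body sound — Solenne's private perception, inaudible to Rafael.
(2) is meta-diegetic: it's Solenne's recollection rendered as sound; the other character can't hear it.
(3) traffic is part of the location's real environment → diegetic.
(4) is meta-diegetic: subjective to Solenne: the chapel is silent and Rafael hears nothing.

meta-diegetic, meta-diegetic, diegetic, meta-diegetic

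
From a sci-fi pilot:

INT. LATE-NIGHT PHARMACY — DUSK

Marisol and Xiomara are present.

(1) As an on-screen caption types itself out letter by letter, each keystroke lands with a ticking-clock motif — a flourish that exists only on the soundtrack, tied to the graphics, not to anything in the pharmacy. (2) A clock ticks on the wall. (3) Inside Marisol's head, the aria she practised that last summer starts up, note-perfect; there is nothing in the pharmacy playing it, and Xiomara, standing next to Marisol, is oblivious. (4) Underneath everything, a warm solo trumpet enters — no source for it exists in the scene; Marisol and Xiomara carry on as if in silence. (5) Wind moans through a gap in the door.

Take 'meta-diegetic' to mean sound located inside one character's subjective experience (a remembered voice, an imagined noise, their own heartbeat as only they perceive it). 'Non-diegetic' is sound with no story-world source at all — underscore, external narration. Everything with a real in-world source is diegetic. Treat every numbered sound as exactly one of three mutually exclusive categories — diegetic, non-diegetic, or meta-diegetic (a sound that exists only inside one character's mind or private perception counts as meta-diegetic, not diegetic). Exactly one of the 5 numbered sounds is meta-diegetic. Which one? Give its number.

Sound (1): sound married to a title/caption — outside the diegesis by definition, so non-diegetic.
(2) an in-world source (a clock); characters could hear it → diegetic.
Sound (3): it lives in Marisol's subjectivity, not in the pharmacy, so meta-diegetic.
(4) is non-diegetic: score with no on-screen or off-screen source; it exists for the audience alone.
Sound (5): it's the actual ambient sound of the location, so diegetic.
Only (3) is meta-diegetic.

3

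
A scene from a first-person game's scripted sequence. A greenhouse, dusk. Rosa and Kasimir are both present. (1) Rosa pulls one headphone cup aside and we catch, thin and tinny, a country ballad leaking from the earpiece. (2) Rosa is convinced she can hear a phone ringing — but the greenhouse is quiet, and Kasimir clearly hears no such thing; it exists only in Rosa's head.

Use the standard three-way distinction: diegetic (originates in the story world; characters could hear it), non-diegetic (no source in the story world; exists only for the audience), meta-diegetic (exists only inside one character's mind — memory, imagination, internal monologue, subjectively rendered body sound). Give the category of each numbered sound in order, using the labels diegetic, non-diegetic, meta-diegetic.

diegetic, meta-diegetic

(1) the headphones are an on-screen source → diegetic.
Sound (2): the sound is imagined by Rosa; nothing in the story world is producing it and Kasimir can't hear it, so meta-diegetic.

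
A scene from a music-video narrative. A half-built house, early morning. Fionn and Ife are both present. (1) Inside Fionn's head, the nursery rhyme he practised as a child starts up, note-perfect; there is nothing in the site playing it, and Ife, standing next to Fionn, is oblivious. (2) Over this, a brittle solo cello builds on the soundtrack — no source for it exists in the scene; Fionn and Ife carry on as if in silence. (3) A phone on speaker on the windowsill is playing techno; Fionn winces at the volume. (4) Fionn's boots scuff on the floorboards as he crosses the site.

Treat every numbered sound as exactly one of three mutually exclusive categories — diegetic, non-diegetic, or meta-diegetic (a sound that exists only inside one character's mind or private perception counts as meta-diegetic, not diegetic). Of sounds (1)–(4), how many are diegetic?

(1) is meta-diegetic: the music is a memory playing inside Fionn's mind alone; no real-world source, Ife can't hear it.
Sound (2): nothing in the site produces it and the characters don't hear it — pure soundtrack, so non-diegetic.
(3) source music from a phone on speaker, which exists in the story world → diegetic.
Sound (4): it's the physical sound of Fionn moving in the space, so diegetic.
Diegetic: (3), (4) — that's 2.

2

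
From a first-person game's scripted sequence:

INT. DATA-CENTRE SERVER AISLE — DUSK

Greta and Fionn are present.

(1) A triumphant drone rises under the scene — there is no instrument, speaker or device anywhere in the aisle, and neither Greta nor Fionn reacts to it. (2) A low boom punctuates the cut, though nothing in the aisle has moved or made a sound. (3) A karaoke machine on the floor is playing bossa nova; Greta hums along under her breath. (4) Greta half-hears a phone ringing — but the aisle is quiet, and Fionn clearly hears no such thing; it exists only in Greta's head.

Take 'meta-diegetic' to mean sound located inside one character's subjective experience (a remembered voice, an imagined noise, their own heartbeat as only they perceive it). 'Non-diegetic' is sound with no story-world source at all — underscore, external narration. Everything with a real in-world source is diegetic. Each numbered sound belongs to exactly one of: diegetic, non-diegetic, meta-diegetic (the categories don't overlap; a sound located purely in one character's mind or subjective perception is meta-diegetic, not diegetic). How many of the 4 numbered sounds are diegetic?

1

Sound (1): nothing in the aisle produces it and the characters don't hear it — pure soundtrack, so non-diegetic.
Sound (2): nothing in the scene produces it; it's an accent added for the audience, so non-diegetic.
(3) the music comes from an on-screen device that Greta responds to → diegetic.
Sound (4): the sound is imagined by Greta; nothing in the story world is producing it and Fionn can't hear it, so meta-diegetic.
So 1 of the 4 is diegetic: (3).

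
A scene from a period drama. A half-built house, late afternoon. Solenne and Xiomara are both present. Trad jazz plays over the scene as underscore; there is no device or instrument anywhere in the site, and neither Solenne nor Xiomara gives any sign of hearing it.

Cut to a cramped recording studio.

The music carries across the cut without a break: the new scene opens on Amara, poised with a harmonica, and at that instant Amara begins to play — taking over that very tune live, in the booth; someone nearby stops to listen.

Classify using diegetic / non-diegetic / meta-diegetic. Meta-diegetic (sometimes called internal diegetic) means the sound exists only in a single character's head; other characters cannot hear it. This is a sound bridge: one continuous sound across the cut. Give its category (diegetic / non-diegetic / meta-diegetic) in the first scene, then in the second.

non-diegetic, diegetic

Scene one: there's no in-world source anywhere and no character hears it — underscore for the audience only → non-diegetic.
Scene two: from the moment Amara starts playing, the tune is being performed on a harmonica inside the story world and another character hears it → diegetic.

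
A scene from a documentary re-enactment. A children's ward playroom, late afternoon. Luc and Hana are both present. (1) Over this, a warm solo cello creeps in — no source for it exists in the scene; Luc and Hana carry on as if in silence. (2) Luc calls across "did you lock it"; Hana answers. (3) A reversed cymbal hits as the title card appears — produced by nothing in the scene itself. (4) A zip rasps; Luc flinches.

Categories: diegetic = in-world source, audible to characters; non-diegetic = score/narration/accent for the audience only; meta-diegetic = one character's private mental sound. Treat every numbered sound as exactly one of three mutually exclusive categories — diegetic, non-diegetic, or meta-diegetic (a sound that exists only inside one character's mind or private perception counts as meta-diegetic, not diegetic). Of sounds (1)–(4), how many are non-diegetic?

2

(1) score with no on-screen or off-screen source; it exists for the audience alone → non-diegetic.
(2) on-screen dialogue — Luc speaks and Hana is there to hear → diegetic.
(3) it's a sound-design accent with no in-world source; no one in the scene can hear it → non-diegetic.
Sound (4): the sound comes from a zip physically present in the location, so diegetic.
So 2 of the 4 are non-diegetic: (1), (3).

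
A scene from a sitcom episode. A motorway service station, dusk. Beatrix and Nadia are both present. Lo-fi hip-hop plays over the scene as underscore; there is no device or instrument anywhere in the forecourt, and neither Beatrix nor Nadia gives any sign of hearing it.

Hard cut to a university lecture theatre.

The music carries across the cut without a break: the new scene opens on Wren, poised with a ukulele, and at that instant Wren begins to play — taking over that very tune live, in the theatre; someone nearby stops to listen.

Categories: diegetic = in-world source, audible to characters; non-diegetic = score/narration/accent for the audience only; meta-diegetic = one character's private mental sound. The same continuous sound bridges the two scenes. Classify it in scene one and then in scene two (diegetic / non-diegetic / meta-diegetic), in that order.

non-diegetic, diegetic

Scene one: there's no in-world source anywhere and no character hears it — underscore for the audience only → non-diegetic.
Scene two: from the moment Wren starts playing, the tune is being performed on a ukulele inside the story world and another character hears it → diegetic.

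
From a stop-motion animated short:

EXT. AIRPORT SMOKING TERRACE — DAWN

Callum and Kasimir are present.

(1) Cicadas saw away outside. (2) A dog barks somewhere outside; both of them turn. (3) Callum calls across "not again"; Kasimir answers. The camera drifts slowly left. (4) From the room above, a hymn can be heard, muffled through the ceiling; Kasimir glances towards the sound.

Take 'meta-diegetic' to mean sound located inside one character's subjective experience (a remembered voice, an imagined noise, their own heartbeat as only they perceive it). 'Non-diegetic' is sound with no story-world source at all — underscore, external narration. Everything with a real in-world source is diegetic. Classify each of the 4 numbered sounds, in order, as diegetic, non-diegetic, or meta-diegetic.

diegetic, diegetic, diegetic, diegetic

(1) cicadas is part of the location's real environment → diegetic.
(2) is diegetic: an in-world source (a dog); characters could hear it.
Sound (3): spoken by a character present in the story world, so diegetic.
(4) off-screen diegetic: the source is out of frame but still in the story's space → diegetic.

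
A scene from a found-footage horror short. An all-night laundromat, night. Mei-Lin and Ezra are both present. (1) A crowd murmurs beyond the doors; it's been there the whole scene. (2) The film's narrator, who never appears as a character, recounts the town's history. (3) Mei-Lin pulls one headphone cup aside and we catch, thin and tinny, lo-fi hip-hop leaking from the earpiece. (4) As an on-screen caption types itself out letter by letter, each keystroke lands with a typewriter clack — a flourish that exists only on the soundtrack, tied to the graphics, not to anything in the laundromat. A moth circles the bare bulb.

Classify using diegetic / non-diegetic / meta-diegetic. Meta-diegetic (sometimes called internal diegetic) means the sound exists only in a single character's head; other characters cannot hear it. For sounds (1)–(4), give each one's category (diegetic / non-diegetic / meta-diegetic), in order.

diegetic, non-diegetic, diegetic, non-diegetic

Sound (1): a crowd is part of the location's real environment, so diegetic.
Sound (2): commentary laid over the scene from outside the fiction, so non-diegetic.
(3) the earpiece is a real device on Mei-Lin's head — source music → diegetic.
Sound (4): it accompanies on-screen graphics, not anything inside the story world, so non-diegetic.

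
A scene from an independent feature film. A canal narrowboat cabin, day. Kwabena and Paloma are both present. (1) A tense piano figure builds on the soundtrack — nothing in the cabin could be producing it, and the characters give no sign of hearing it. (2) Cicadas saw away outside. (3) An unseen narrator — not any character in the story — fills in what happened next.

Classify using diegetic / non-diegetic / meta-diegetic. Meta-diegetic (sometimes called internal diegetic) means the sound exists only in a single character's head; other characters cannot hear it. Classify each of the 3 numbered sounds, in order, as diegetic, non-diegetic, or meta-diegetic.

non-diegetic, diegetic, non-diegetic

Sound (1): score with no on-screen or off-screen source; it exists for the audience alone, so non-diegetic.
(2) is diegetic: it's the actual ambient sound of the location.
(3) is non-diegetic: the narrator exists outside the story world, addressing only the audience.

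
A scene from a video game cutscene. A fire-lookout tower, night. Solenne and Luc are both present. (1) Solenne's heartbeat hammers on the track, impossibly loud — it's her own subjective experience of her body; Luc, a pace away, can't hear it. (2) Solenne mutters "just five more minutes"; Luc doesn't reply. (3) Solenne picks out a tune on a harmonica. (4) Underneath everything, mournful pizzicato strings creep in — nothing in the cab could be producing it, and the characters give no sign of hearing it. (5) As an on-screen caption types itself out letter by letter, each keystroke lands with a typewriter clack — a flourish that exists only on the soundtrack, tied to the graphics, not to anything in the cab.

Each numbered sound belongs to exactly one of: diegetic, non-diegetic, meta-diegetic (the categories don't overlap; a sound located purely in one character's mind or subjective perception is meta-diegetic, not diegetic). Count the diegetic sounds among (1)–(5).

(1) it's Solenne's internal bodily sensation rendered as sound; only Solenne 'hears' it → meta-diegetic.
Sound (2): on-screen dialogue — Solenne speaks and Luc is there to hear, so diegetic.
(3) Solenne is producing the music live, in the story world → diegetic.
Sound (4): nothing in the cab produces it and the characters don't hear it — pure soundtrack, so non-diegetic.
Sound (5): sound married to a title/caption — outside the diegesis by definition, so non-diegetic.
Diegetic: (2), (3) — that's 2.

2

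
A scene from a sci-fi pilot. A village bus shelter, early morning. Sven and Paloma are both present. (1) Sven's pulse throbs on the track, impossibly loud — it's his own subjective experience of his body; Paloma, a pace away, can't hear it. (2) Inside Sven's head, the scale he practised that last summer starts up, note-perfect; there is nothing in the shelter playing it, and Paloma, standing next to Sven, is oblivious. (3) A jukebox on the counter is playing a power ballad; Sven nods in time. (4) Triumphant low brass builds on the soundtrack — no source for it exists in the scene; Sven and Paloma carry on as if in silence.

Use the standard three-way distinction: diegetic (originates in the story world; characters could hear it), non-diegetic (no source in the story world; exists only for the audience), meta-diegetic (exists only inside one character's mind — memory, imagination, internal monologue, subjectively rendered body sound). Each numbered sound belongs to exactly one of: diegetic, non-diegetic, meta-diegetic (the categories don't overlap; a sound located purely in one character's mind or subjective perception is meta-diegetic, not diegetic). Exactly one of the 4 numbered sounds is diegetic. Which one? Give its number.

Sound (1): it's Sven's internal bodily sensation rendered as sound; only Sven 'hears' it, so meta-diegetic.
Sound (2): remembered music, private to Sven — Paloma is oblivious because it isn't in the room, so meta-diegetic.
Sound (3): the music comes from an on-screen device that Sven responds to, so diegetic.
(4) nothing in the shelter produces it and the characters don't hear it — pure soundtrack → non-diegetic.
Only (3) is diegetic.

3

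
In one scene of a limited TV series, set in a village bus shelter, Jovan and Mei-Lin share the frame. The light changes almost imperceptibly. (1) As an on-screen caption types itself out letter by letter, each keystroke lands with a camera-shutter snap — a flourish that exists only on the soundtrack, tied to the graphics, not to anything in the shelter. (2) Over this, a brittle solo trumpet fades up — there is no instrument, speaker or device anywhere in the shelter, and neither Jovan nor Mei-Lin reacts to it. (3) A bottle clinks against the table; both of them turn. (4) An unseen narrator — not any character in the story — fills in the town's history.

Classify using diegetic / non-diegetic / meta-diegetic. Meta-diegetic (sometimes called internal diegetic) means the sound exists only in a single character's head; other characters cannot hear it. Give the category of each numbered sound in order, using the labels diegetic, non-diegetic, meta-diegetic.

(1) it accompanies on-screen graphics, not anything inside the story world → non-diegetic.
Sound (2): score with no on-screen or off-screen source; it exists for the audience alone, so non-diegetic.
(3) is diegetic: an in-world source (a bottle); characters could hear it.
(4) commentary laid over the scene from outside the fiction → non-diegetic.

non-diegetic, non-diegetic, diegetic, non-diegetic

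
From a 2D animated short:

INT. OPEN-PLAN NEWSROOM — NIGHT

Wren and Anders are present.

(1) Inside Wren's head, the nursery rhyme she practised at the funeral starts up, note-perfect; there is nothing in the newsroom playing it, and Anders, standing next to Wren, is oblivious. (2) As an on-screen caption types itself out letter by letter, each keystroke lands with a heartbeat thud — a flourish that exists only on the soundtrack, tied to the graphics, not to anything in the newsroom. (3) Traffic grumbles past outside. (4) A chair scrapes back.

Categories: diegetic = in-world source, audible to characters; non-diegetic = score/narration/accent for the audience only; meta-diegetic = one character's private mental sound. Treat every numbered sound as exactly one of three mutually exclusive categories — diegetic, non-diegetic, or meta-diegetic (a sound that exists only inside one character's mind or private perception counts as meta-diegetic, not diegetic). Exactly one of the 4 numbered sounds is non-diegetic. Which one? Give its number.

2

(1) it lives in Wren's subjectivity, not in the newsroom → meta-diegetic.
(2) sound married to a title/caption — outside the diegesis by definition → non-diegetic.
(3) traffic is part of the location's real environment → diegetic.
Sound (4): the sound comes from a chair physically present in the location, so diegetic.
Only (2) is non-diegetic.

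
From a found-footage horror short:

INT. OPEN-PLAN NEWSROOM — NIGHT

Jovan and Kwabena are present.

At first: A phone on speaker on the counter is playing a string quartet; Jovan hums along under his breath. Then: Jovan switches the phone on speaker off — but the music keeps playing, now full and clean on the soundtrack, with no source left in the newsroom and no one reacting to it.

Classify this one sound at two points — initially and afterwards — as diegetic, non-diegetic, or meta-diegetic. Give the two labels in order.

Initially: a phone on speaker is a real in-scene source and Jovan reacts to it → diegetic.
Afterwards: there is no longer any in-world source and no one can hear it — it has become underscore → non-diegetic.

diegetic, non-diegetic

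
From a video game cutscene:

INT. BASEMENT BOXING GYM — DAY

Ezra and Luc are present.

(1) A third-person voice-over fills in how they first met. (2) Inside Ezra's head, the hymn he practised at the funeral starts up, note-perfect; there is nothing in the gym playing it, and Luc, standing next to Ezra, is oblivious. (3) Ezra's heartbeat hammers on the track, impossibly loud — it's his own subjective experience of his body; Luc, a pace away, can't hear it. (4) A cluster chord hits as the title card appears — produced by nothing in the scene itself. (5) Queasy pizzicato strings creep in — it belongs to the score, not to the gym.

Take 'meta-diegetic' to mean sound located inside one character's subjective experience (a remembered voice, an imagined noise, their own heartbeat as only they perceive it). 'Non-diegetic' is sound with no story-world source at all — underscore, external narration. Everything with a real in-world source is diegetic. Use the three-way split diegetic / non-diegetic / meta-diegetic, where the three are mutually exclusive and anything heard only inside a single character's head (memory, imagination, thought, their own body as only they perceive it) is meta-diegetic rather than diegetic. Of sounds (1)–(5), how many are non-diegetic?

Sound (1): commentary laid over the scene from outside the fiction, so non-diegetic.
(2) remembered music, private to Ezra — Luc is oblivious because it isn't in the room → meta-diegetic.
(3) a subjective body sound — Ezra's private perception, inaudible to Luc → meta-diegetic.
(4) an editorial stinger — it belongs to the cut, not the story world → non-diegetic.
(5) is non-diegetic: it has no source in the story world and no character can hear it — it's underscore.
So 3 of the 5 are non-diegetic: (1), (4), (5).

3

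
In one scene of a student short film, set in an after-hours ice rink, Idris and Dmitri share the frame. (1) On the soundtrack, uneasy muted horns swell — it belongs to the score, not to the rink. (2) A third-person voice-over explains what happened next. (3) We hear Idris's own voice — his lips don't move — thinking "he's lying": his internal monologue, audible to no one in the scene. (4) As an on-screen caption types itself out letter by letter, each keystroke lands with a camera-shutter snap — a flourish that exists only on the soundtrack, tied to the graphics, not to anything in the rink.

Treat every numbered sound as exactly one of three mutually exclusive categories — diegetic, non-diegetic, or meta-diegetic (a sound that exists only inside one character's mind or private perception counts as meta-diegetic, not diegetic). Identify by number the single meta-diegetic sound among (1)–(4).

3

Sound (1): nothing in the rink produces it and the characters don't hear it — pure soundtrack, so non-diegetic.
(2) the narrator exists outside the story world, addressing only the audience → non-diegetic.
(3) is meta-diegetic: it's Idris's unspoken thought, heard only by the audience via his subjectivity.
Sound (4): the caption isn't part of the story world, so neither is the sound tied to it, so non-diegetic.
Only (3) is meta-diegetic.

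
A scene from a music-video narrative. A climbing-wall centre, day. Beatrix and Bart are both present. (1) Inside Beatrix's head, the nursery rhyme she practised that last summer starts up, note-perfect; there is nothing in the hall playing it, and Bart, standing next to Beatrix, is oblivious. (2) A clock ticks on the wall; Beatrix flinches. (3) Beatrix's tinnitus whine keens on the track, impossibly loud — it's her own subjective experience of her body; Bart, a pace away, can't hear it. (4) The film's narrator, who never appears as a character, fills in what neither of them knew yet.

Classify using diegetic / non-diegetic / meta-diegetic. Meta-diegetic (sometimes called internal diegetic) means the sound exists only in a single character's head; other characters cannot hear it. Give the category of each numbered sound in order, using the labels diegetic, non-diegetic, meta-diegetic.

meta-diegetic, diegetic, meta-diegetic, non-diegetic

Sound (1): remembered music, private to Beatrix — Bart is oblivious because it isn't in the room, so meta-diegetic.
(2) the sound comes from a clock physically present in the location → diegetic.
(3) it's Beatrix's internal bodily sensation rendered as sound; only Beatrix 'hears' it → meta-diegetic.
(4) external voice-over — not a character, not heard by anyone in the scene → non-diegetic.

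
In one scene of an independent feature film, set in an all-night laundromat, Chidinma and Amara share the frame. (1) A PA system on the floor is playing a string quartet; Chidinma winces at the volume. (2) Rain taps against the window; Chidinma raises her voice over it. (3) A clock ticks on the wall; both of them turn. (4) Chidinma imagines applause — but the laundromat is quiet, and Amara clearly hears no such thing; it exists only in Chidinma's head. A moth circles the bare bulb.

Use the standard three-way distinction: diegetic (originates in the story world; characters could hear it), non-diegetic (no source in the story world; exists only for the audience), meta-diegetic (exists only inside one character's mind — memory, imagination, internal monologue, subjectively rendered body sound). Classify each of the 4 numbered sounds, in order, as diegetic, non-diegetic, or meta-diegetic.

(1) the music comes from an on-screen device that Chidinma responds to → diegetic.
(2) is diegetic: ambient/room sound belonging to the story's physical space.
(3) is diegetic: a clock is a real object/event in the scene's world.
Sound (4): the sound is imagined by Chidinma; nothing in the story world is producing it and Amara can't hear it, so meta-diegetic.

diegetic, diegetic, diegetic, meta-diegetic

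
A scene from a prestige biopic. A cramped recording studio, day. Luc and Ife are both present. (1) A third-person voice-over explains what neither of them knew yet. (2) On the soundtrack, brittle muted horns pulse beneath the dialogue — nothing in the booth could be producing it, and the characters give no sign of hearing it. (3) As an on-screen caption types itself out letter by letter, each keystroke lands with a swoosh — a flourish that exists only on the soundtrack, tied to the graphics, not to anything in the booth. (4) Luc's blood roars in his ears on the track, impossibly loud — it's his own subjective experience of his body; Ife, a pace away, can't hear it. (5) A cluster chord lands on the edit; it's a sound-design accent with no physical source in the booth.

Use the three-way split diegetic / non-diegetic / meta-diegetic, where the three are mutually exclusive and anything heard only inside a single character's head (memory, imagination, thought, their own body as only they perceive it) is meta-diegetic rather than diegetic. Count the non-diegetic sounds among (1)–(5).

4

(1) is non-diegetic: the narrator exists outside the story world, addressing only the audience.
Sound (2): it has no source in the story world and no character can hear it — it's underscore, so non-diegetic.
(3) is non-diegetic: the caption isn't part of the story world, so neither is the sound tied to it.
(4) it's Luc's internal bodily sensation rendered as sound; only Luc 'hears' it → meta-diegetic.
Sound (5): it's a sound-design accent with no in-world source; no one in the scene can hear it, so non-diegetic.
So 4 of the 5 are non-diegetic: (1), (2), (3), (5).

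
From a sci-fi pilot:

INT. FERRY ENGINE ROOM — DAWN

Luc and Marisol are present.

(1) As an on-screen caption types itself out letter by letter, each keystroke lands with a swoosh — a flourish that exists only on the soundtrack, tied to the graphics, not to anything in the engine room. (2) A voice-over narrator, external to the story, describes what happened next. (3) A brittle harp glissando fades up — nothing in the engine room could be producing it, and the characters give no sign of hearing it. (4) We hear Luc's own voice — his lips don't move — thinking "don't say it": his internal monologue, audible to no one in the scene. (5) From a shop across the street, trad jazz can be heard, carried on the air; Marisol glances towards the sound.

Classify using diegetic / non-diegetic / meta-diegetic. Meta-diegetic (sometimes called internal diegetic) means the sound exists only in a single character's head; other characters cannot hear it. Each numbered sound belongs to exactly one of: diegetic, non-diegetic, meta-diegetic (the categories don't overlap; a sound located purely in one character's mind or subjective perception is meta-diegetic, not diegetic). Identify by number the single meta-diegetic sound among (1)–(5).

4

(1) is non-diegetic: sound married to a title/caption — outside the diegesis by definition.
Sound (2): the narrator exists outside the story world, addressing only the audience, so non-diegetic.
(3) it has no source in the story world and no character can hear it — it's underscore → non-diegetic.
Sound (4): Luc's thought-voice: a private mental sound no other character can hear, so meta-diegetic.
(5) is diegetic: off-screen diegetic: the source is out of frame but still in the story's space.
Only (4) is meta-diegetic.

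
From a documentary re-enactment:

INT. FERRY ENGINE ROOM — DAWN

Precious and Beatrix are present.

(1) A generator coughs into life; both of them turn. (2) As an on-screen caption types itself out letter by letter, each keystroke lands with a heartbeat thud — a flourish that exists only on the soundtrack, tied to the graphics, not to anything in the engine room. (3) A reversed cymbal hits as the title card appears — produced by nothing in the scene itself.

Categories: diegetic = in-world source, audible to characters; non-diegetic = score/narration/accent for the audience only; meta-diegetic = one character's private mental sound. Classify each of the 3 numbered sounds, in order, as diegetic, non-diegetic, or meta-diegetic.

(1) the sound comes from a generator physically present in the location → diegetic.
(2) the caption isn't part of the story world, so neither is the sound tied to it → non-diegetic.
Sound (3): nothing in the scene produces it; it's an accent added for the audience, so non-diegetic.

diegetic, non-diegetic, non-diegetic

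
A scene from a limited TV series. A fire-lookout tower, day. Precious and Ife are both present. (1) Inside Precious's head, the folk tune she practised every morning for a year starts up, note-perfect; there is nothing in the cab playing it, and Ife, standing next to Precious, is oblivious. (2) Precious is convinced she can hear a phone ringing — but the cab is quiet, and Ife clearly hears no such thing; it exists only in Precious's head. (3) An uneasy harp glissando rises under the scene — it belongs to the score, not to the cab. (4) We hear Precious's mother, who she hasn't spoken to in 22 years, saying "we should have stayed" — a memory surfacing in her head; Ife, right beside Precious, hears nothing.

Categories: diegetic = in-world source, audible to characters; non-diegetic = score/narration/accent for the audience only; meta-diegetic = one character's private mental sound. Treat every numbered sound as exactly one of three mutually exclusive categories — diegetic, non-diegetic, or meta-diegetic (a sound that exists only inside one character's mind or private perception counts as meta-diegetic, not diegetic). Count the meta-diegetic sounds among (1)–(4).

Sound (1): remembered music, private to Precious — Ife is oblivious because it isn't in the room, so meta-diegetic.
(2) is meta-diegetic: Precious alone 'hears' it — an imagined sound, not present in the space.
Sound (3): nothing in the cab produces it and the characters don't hear it — pure soundtrack, so non-diegetic.
(4) is meta-diegetic: a remembered line, private to Precious — not present in the room, not audible to Ife.
So 3 of the 4 are meta-diegetic: (1), (2), (4).

3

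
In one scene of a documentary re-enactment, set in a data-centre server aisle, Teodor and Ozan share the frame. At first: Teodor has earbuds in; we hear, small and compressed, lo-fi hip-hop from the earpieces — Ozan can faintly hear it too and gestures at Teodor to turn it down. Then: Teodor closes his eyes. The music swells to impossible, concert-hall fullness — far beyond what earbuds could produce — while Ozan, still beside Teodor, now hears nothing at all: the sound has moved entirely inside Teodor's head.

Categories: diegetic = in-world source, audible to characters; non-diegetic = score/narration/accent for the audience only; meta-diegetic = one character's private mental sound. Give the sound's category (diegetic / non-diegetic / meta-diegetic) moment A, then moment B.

Moment A: the earbuds are a physical source both characters can hear → diegetic.
Moment B: the music now exists only as Teodor's subjective experience; Ozan can no longer hear it → meta-diegetic.

diegetic, meta-diegetic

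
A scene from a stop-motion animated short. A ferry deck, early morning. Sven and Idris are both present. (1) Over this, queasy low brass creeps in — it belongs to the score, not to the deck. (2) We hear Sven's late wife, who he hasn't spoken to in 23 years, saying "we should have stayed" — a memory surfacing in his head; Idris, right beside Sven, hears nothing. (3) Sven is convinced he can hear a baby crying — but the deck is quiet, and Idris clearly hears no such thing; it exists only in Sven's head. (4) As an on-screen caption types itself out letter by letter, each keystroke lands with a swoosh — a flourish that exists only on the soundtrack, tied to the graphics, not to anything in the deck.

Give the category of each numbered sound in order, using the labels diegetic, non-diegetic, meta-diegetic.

(1) it has no source in the story world and no character can hear it — it's underscore → non-diegetic.
Sound (2): it's Sven's recollection rendered as sound; the other character can't hear it, so meta-diegetic.
(3) is meta-diegetic: subjective to Sven: the deck is silent and Idris hears nothing.
Sound (4): sound married to a title/caption — outside the diegesis by definition, so non-diegetic.

non-diegetic, meta-diegetic, meta-diegetic, non-diegetic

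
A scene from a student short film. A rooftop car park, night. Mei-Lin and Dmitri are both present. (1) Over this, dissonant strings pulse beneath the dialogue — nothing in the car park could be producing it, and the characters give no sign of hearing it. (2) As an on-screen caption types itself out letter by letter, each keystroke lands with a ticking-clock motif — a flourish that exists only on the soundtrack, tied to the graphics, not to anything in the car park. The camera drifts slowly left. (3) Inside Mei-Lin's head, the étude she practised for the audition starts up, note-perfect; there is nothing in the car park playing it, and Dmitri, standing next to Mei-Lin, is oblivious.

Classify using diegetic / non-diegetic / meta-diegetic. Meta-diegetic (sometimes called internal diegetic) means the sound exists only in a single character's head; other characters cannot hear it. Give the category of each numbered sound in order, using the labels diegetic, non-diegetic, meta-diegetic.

non-diegetic, non-diegetic, meta-diegetic

(1) nothing in the car park produces it and the characters don't hear it — pure soundtrack → non-diegetic.
(2) sound married to a title/caption — outside the diegesis by definition → non-diegetic.
(3) it lives in Mei-Lin's subjectivity, not in the car park → meta-diegetic.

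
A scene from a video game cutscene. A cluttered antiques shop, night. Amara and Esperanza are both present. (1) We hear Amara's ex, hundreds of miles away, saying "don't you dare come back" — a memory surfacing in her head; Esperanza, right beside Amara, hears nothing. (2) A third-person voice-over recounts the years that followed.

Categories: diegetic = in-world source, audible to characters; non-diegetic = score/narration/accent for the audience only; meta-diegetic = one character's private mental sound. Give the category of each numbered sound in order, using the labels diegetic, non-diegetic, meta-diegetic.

Sound (1): it's Amara's recollection rendered as sound; the other character can't hear it, so meta-diegetic.
(2) commentary laid over the scene from outside the fiction → non-diegetic.

meta-diegetic, non-diegetic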